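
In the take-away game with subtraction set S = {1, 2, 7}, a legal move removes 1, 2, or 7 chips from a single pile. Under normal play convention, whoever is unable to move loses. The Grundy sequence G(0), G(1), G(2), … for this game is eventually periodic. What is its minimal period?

n :  0  1  2  3  4  5  6  7  8  9 10 11 12 13 14
G :  0  1  2  0  1  2  0  1  2  0  1  2  0  1  2
G(n+3) = G(n) holds for n = 0,…,6 (a full window of length max(S) = 7), so the sequence is purely periodic with period 3.

3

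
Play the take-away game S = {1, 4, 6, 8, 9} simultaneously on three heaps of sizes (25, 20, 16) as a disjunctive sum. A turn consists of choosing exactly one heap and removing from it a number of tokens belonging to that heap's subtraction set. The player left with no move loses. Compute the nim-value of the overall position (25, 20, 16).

2

All heaps use S = {1, 4, 6, 8, 9}:
n :  0  1  2  3  4  5  6  7  8  9 10 11 12 13 14 15 16 17 18 19 20 21 22 23 24 25
G :  0  1  0  1  2  0  1  0  1  2  3  2  0  1  2  3  2  0  1  0  1  2  0  1  0  1
Heap A: G(25) = 1.
Heap B: G(20) = 1.
Heap C: G(16) = 2.
Combined Grundy value = 1 ⊕ 1 ⊕ 2 = 2.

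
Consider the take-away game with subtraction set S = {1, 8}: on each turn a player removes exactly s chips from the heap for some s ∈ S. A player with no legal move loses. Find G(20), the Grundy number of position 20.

n :  0  1  2  3  4  5  6  7  8  9 10 11 12 13 14 15 16 17 18 19 20
G :  0  1  0  1  0  1  0  1  2  0  1  0  1  0  1  0  1  2  0  1  0

0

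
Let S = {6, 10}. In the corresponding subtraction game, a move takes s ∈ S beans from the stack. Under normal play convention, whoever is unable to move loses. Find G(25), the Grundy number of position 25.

1

n :  0  1  2  3  4  5  6  7  8  9 10 11 12 13 14 15 16 17 18 19 20 21 22 23 24 25
G :  0  0  0  0  0  0  1  1  1  1  1  1  2  2  2  2  0  0  0  0  0  0  1  1  1  1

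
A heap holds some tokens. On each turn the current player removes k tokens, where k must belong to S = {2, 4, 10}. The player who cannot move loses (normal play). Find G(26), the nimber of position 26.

n :  0  1  2  3  4  5  6  7  8  9 10 11 12 13 14 15 16 17 18 19 20 21 22 23 24 25 26
G :  0  0  1  1  2  2  0  0  1  1  2  2  0  0  1  1  2  2  0  0  1  1  2  2  0  0  1

1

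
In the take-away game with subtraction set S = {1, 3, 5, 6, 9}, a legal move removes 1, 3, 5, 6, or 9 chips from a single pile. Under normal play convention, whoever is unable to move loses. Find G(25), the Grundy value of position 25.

1

G(0) = 0
G(1) = mex{0} = 1
G(2) = mex{1} = 0
G(3) = mex{0,0} = 1
G(4) = mex{1,1} = 0
G(5) = mex{0,0,0} = 1
G(6) = mex{1,1,1,0} = 2
G(7) = mex{2,0,0,1} = 3
G(8) = mex{3,1,1,0} = 2
G(9) = mex{2,2,0,1,0} = 3
G(10) = mex{3,3,1,0,1} = 2
G(11) = mex{2,2,2,1,0} = 3
G(12) = mex{3,3,3,2,1} = 0
G(13) = mex{0,2,2,3,0} = 1
G(14) = mex{1,3,3,2,1} = 0
G(15) = mex{0,0,2,3,2} = 1
G(16) = mex{1,1,3,2,3} = 0
G(17) = mex{0,0,0,3,2} = 1
G(18) = mex{1,1,1,0,3} = 2
G(19) = mex{2,0,0,1,2} = 3
G(20) = mex{3,1,1,0,3} = 2
G(21) = mex{2,2,0,1,0} = 3
G(22) = mex{3,3,1,0,1} = 2
G(23) = mex{2,2,2,1,0} = 3
G(24) = mex{3,3,3,2,1} = 0
G(25) = mex{0,2,2,3,0} = 1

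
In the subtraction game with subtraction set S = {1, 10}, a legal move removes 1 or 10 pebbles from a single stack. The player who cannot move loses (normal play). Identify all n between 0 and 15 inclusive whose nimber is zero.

G(0) = 0
G(1) = mex{0} = 1
G(2) = mex{1} = 0
G(3) = mex{0} = 1
G(4) = mex{1} = 0
G(5) = mex{0} = 1
G(6) = mex{1} = 0
G(7) = mex{0} = 1
G(8) = mex{1} = 0
G(9) = mex{0} = 1
G(10) = mex{1,0} = 2
G(11) = mex{2,1} = 0
G(12) = mex{0,0} = 1
G(13) = mex{1,1} = 0
G(14) = mex{0,0} = 1
G(15) = mex{1,1} = 0
P-positions are exactly the n with G(n) = 0.

0, 2, 4, 6, 8, 11, 13, 15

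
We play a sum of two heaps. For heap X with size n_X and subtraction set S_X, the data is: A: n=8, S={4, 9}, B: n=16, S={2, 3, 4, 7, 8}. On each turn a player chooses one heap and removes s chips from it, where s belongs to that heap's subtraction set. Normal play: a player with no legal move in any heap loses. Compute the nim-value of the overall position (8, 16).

2

Heap A, S = {4, 9}:
n : 0 1 2 3 4 5 6 7 8
G : 0 0 0 0 1 1 1 1 0
G_A(8) = 0.
Heap B, S = {2, 3, 4, 7, 8}:
G(0) = 0
G(1) = mex{} = 0
G(2) = mex{0} = 1
G(3) = mex{0,0} = 1
G(4) = mex{1,0,0} = 2
G(5) = mex{1,1,0} = 2
G(6) = mex{2,1,1} = 0
G(7) = mex{2,2,1,0} = 3
G(8) = mex{0,2,2,0,0} = 1
G(9) = mex{3,0,2,1,0} = 4
G(10) = mex{1,3,0,1,1} = 2
G(11) = mex{4,1,3,2,1} = 0
G(12) = mex{2,4,1,2,2} = 0
G(13) = mex{0,2,4,0,2} = 1
G(14) = mex{0,0,2,3,0} = 1
G(15) = mex{1,0,0,1,3} = 2
G(16) = mex{1,1,0,4,1} = 2
G_B(16) = 2.
Combined Grundy value = 0 ⊕ 2 = 2.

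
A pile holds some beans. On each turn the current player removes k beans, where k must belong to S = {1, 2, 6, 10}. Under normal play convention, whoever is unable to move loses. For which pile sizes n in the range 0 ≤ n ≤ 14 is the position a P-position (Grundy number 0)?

n :  0  1  2  3  4  5  6  7  8  9 10 11 12 13 14
G :  0  1  2  0  1  2  3  0  1  2  3  0  1  2  0
P-positions are exactly the n with G(n) = 0.

0, 3, 7, 11, 14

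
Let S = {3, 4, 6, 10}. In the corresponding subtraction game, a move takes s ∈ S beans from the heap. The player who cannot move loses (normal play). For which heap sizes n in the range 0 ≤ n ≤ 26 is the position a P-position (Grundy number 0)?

G(0) = 0
G(1) = mex{} = 0
G(2) = mex{} = 0
G(3) = mex{0} = 1
G(4) = mex{0,0} = 1
G(5) = mex{0,0} = 1
G(6) = mex{1,0,0} = 2
G(7) = mex{1,1,0} = 2
G(8) = mex{1,1,0} = 2
G(9) = mex{2,1,1} = 0
G(10) = mex{2,2,1,0} = 3
G(11) = mex{2,2,1,0} = 3
G(12) = mex{0,2,2,0} = 1
G(13) = mex{3,0,2,1} = 4
G(14) = mex{3,3,2,1} = 0
G(15) = mex{1,3,0,1} = 2
G(16) = mex{4,1,3,2} = 0
G(17) = mex{0,4,3,2} = 1
G(18) = mex{2,0,1,2} = 3
G(19) = mex{0,2,4,0} = 1
G(20) = mex{1,0,0,3} = 2
G(21) = mex{3,1,2,3} = 0
G(22) = mex{1,3,0,1} = 2
G(23) = mex{2,1,1,4} = 0
G(24) = mex{0,2,3,0} = 1
G(25) = mex{2,0,1,2} = 3
G(26) = mex{0,2,2,0} = 1
P-positions are exactly the n with G(n) = 0.

0, 1, 2, 9, 14, 16, 21, 23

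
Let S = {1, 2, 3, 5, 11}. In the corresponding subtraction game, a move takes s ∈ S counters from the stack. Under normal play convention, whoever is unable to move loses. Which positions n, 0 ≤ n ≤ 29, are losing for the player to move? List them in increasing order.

0, 4, 8, 12, 16, 20, 24, 28

n :  0  1  2  3  4  5  6  7  8  9 10 11 12 13 14 15 16 17 18 19 20 21 22 23 24 25 26 27 28 29
G :  0  1  2  3  0  1  2  3  0  1  2  3  0  1  2  3  0  1  2  3  0  1  2  3  0  1  2  3  0  1
P-positions are exactly the n with G(n) = 0.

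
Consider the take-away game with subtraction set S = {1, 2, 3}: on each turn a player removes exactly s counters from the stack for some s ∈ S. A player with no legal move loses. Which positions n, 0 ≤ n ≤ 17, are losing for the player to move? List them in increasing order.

G(0) = 0
G(1) = mex{0} = 1
G(2) = mex{1,0} = 2
G(3) = mex{2,1,0} = 3
G(4) = mex{3,2,1} = 0
G(5) = mex{0,3,2} = 1
G(6) = mex{1,0,3} = 2
G(7) = mex{2,1,0} = 3
G(8) = mex{3,2,1} = 0
G(9) = mex{0,3,2} = 1
G(10) = mex{1,0,3} = 2
G(11) = mex{2,1,0} = 3
G(12) = mex{3,2,1} = 0
G(13) = mex{0,3,2} = 1
G(14) = mex{1,0,3} = 2
G(15) = mex{2,1,0} = 3
G(16) = mex{3,2,1} = 0
G(17) = mex{0,3,2} = 1
P-positions are exactly the n with G(n) = 0.

0, 4, 8, 12, 16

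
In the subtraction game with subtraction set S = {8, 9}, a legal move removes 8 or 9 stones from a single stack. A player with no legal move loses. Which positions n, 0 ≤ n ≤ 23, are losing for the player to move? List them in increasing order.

G(0) = 0
G(1) = mex{} = 0
G(2) = mex{} = 0
G(3) = mex{} = 0
G(4) = mex{} = 0
G(5) = mex{} = 0
G(6) = mex{} = 0
G(7) = mex{} = 0
G(8) = mex{0} = 1
G(9) = mex{0,0} = 1
G(10) = mex{0,0} = 1
G(11) = mex{0,0} = 1
G(12) = mex{0,0} = 1
G(13) = mex{0,0} = 1
G(14) = mex{0,0} = 1
G(15) = mex{0,0} = 1
G(16) = mex{1,0} = 2
G(17) = mex{1,1} = 0
G(18) = mex{1,1} = 0
G(19) = mex{1,1} = 0
G(20) = mex{1,1} = 0
G(21) = mex{1,1} = 0
G(22) = mex{1,1} = 0
G(23) = mex{1,1} = 0
P-positions are exactly the n with G(n) = 0.

0, 1, 2, 3, 4, 5, 6, 7, 17, 18, 19, 20, 21, 22, 23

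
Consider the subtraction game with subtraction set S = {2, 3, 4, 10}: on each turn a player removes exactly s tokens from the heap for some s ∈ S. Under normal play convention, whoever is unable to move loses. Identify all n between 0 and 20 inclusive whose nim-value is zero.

n :  0  1  2  3  4  5  6  7  8  9 10 11 12 13 14 15 16 17 18 19 20
G :  0  0  1  1  2  2  0  0  1  1  2  2  0  0  1  1  2  2  0  0  1
P-positions are exactly the n with G(n) = 0.

0, 1, 6, 7, 12, 13, 18, 19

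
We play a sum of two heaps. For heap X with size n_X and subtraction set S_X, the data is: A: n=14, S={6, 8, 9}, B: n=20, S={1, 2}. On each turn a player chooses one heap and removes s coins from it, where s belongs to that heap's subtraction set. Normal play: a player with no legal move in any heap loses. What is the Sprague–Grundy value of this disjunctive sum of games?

0

Heap A, S = {6, 8, 9}:
G(0) = 0
G(1) = mex{} = 0
G(2) = mex{} = 0
G(3) = mex{} = 0
G(4) = mex{} = 0
G(5) = mex{} = 0
G(6) = mex{0} = 1
G(7) = mex{0} = 1
G(8) = mex{0,0} = 1
G(9) = mex{0,0,0} = 1
G(10) = mex{0,0,0} = 1
G(11) = mex{0,0,0} = 1
G(12) = mex{1,0,0} = 2
G(13) = mex{1,0,0} = 2
G(14) = mex{1,1,0} = 2
G_A(14) = 2.
Heap B, S = {1, 2}:
G(0) = 0
G(1) = mex{0} = 1
G(2) = mex{1,0} = 2
G(3) = mex{2,1} = 0
G(4) = mex{0,2} = 1
G(5) = mex{1,0} = 2
G(6) = mex{2,1} = 0
G(7) = mex{0,2} = 1
G(8) = mex{1,0} = 2
G(9) = mex{2,1} = 0
G(10) = mex{0,2} = 1
G(11) = mex{1,0} = 2
G(12) = mex{2,1} = 0
G(13) = mex{0,2} = 1
G(14) = mex{1,0} = 2
G(15) = mex{2,1} = 0
G(16) = mex{0,2} = 1
G(17) = mex{1,0} = 2
G(18) = mex{2,1} = 0
G(19) = mex{0,2} = 1
G(20) = mex{1,0} = 2
G_B(20) = 2.
Combined Grundy value = 2 ⊕ 2 = 0.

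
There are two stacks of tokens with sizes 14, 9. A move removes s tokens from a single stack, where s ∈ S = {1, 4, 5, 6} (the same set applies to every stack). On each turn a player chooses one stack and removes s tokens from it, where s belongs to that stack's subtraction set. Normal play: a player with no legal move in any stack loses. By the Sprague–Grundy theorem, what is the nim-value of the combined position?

All stacks use S = {1, 4, 5, 6}:
G(0) = 0
G(1) = mex{0} = 1
G(2) = mex{1} = 0
G(3) = mex{0} = 1
G(4) = mex{1,0} = 2
G(5) = mex{2,1,0} = 3
G(6) = mex{3,0,1,0} = 2
G(7) = mex{2,1,0,1} = 3
G(8) = mex{3,2,1,0} = 4
G(9) = mex{4,3,2,1} = 0
G(10) = mex{0,2,3,2} = 1
G(11) = mex{1,3,2,3} = 0
G(12) = mex{0,4,3,2} = 1
G(13) = mex{1,0,4,3} = 2
G(14) = mex{2,1,0,4} = 3
Stack A: G(14) = 3.
Stack B: G(9) = 0.
Combined Grundy value = 3 ⊕ 0 = 3.

3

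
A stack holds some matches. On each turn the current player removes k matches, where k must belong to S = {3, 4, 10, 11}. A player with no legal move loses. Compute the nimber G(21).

0

G(0) = 0
G(1) = mex{} = 0
G(2) = mex{} = 0
G(3) = mex{0} = 1
G(4) = mex{0,0} = 1
G(5) = mex{0,0} = 1
G(6) = mex{1,0} = 2
G(7) = mex{1,1} = 0
G(8) = mex{1,1} = 0
G(9) = mex{2,1} = 0
G(10) = mex{0,2,0} = 1
G(11) = mex{0,0,0,0} = 1
G(12) = mex{0,0,0,0} = 1
G(13) = mex{1,0,1,0} = 2
G(14) = mex{1,1,1,1} = 0
G(15) = mex{1,1,1,1} = 0
G(16) = mex{2,1,2,1} = 0
G(17) = mex{0,2,0,2} = 1
G(18) = mex{0,0,0,0} = 1
G(19) = mex{0,0,0,0} = 1
G(20) = mex{1,0,1,0} = 2
G(21) = mex{1,1,1,1} = 0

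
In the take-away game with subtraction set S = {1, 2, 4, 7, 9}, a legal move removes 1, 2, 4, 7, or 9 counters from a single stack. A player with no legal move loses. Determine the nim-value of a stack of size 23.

1

G(0) = 0
G(1) = mex{0} = 1
G(2) = mex{1,0} = 2
G(3) = mex{2,1} = 0
G(4) = mex{0,2,0} = 1
G(5) = mex{1,0,1} = 2
G(6) = mex{2,1,2} = 0
G(7) = mex{0,2,0,0} = 1
G(8) = mex{1,0,1,1} = 2
G(9) = mex{2,1,2,2,0} = 3
G(10) = mex{3,2,0,0,1} = 4
G(11) = mex{4,3,1,1,2} = 0
G(12) = mex{0,4,2,2,0} = 1
G(13) = mex{1,0,3,0,1} = 2
G(14) = mex{2,1,4,1,2} = 0
G(15) = mex{0,2,0,2,0} = 1
G(16) = mex{1,0,1,3,1} = 2
G(17) = mex{2,1,2,4,2} = 0
G(18) = mex{0,2,0,0,3} = 1
G(19) = mex{1,0,1,1,4} = 2
G(20) = mex{2,1,2,2,0} = 3
G(21) = mex{3,2,0,0,1} = 4
G(22) = mex{4,3,1,1,2} = 0
G(23) = mex{0,4,2,2,0} = 1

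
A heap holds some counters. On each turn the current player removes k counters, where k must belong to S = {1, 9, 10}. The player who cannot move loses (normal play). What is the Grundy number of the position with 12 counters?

G(0) = 0
G(1) = mex{0} = 1
G(2) = mex{1} = 0
G(3) = mex{0} = 1
G(4) = mex{1} = 0
G(5) = mex{0} = 1
G(6) = mex{1} = 0
G(7) = mex{0} = 1
G(8) = mex{1} = 0
G(9) = mex{0,0} = 1
G(10) = mex{1,1,0} = 2
G(11) = mex{2,0,1} = 3
G(12) = mex{3,1,0} = 2

2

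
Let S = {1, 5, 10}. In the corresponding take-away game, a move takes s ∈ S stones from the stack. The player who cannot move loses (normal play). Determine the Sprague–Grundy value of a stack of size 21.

G(0) = 0
G(1) = mex{0} = 1
G(2) = mex{1} = 0
G(3) = mex{0} = 1
G(4) = mex{1} = 0
G(5) = mex{0,0} = 1
G(6) = mex{1,1} = 0
G(7) = mex{0,0} = 1
G(8) = mex{1,1} = 0
G(9) = mex{0,0} = 1
G(10) = mex{1,1,0} = 2
G(11) = mex{2,0,1} = 3
G(12) = mex{3,1,0} = 2
G(13) = mex{2,0,1} = 3
G(14) = mex{3,1,0} = 2
G(15) = mex{2,2,1} = 0
G(16) = mex{0,3,0} = 1
G(17) = mex{1,2,1} = 0
G(18) = mex{0,3,0} = 1
G(19) = mex{1,2,1} = 0
G(20) = mex{0,0,2} = 1
G(21) = mex{1,1,3} = 0

0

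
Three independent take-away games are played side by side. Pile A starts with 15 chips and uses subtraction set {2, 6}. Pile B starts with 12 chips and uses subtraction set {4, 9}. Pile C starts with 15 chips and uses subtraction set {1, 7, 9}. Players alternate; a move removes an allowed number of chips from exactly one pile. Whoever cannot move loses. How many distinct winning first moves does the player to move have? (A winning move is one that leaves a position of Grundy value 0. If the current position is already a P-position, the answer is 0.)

7

Pile A, S = {2, 6}:
n :  0  1  2  3  4  5  6  7  8  9 10 11 12 13 14 15
G :  0  0  1  1  0  0  1  1  0  0  1  1  0  0  1  1
G_A(15) = 1.
Pile B, S = {4, 9}:
n :  0  1  2  3  4  5  6  7  8  9 10 11 12
G :  0  0  0  0  1  1  1  1  0  2  2  2  1
G_B(12) = 1.
Pile C, S = {1, 7, 9}:
G(0) = 0
G(1) = mex{0} = 1
G(2) = mex{1} = 0
G(3) = mex{0} = 1
G(4) = mex{1} = 0
G(5) = mex{0} = 1
G(6) = mex{1} = 0
G(7) = mex{0,0} = 1
G(8) = mex{1,1} = 0
G(9) = mex{0,0,0} = 1
G(10) = mex{1,1,1} = 0
G(11) = mex{0,0,0} = 1
G(12) = mex{1,1,1} = 0
G(13) = mex{0,0,0} = 1
G(14) = mex{1,1,1} = 0
G(15) = mex{0,0,0} = 1
G_C(15) = 1.
Combined Grundy value = 1 ⊕ 1 ⊕ 1 = 1.
A winning move leaves total XOR = 0, i.e. changes one component's Grundy value g to g ⊕ X where X is the current total.
Pile A: need g' = 1⊕1 = 0. Options: 15−2→G=0, 15−6→G=0. Hits: 2.
Pile B: need g' = 1⊕1 = 0. Options: 12−4→G=0, 12−9→G=0. Hits: 2.
Pile C: need g' = 1⊕1 = 0. Options: 15−1→G=0, 15−7→G=0, 15−9→G=0. Hits: 3.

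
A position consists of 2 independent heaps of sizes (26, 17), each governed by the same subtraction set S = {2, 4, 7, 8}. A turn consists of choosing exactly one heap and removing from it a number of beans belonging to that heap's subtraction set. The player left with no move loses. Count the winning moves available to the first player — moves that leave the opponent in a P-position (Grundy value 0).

All heaps use S = {2, 4, 7, 8}:
n :  0  1  2  3  4  5  6  7  8  9 10 11 12 13 14 15 16 17 18 19 20 21 22 23 24 25 26
G :  0  0  1  1  2  2  0  3  1  4  2  0  0  1  1  2  2  0  3  1  4  2  0  0  1  1  2
Heap A: G(26) = 2.
Heap B: G(17) = 0.
Combined Grundy value = 2 ⊕ 0 = 2.
A winning move leaves total XOR = 0, i.e. changes one component's Grundy value g to g ⊕ X where X is the current total.
Heap A: need g' = 2⊕2 = 0. Options: 26−2→G=1, 26−4→G=0, 26−7→G=1, 26−8→G=3. Hits: 1.
Heap B: need g' = 0⊕2 = 2. Options: 17−2→G=2, 17−4→G=1, 17−7→G=2, 17−8→G=4. Hits: 2.

3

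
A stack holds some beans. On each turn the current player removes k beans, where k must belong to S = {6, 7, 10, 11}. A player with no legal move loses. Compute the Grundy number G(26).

n :  0  1  2  3  4  5  6  7  8  9 10 11 12 13 14 15 16 17 18 19 20 21 22 23 24 25 26
G :  0  0  0  0  0  0  1  1  1  1  1  1  2  2  2  2  2  0  0  0  0  0  0  1  1  1  1

1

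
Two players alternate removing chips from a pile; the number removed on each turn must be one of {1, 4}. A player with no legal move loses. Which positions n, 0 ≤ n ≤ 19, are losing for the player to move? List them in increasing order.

n :  0  1  2  3  4  5  6  7  8  9 10 11 12 13 14 15 16 17 18 19
G :  0  1  0  1  2  0  1  0  1  2  0  1  0  1  2  0  1  0  1  2
P-positions are exactly the n with G(n) = 0.

0, 2, 5, 7, 10, 12, 15, 17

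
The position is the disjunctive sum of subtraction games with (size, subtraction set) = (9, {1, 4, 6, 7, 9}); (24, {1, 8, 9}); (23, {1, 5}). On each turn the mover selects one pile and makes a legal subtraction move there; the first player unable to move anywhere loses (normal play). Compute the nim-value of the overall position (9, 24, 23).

Pile A, S = {1, 4, 6, 7, 9}:
n : 0 1 2 3 4 5 6 7 8 9
G : 0 1 0 1 2 0 1 2 3 2
G_A(9) = 2.
Pile B, S = {1, 8, 9}:
n :  0  1  2  3  4  5  6  7  8  9 10 11 12 13 14 15 16 17 18 19 20 21 22 23 24
G :  0  1  0  1  0  1  0  1  2  3  2  3  2  3  2  3  0  1  0  1  0  1  0  1  2
G_B(24) = 2.
Pile C, S = {1, 5}:
G(0) = 0
G(1) = mex{0} = 1
G(2) = mex{1} = 0
G(3) = mex{0} = 1
G(4) = mex{1} = 0
G(5) = mex{0,0} = 1
G(6) = mex{1,1} = 0
G(7) = mex{0,0} = 1
G(8) = mex{1,1} = 0
G(9) = mex{0,0} = 1
G(10) = mex{1,1} = 0
G(11) = mex{0,0} = 1
G(12) = mex{1,1} = 0
G(13) = mex{0,0} = 1
G(14) = mex{1,1} = 0
G(15) = mex{0,0} = 1
G(16) = mex{1,1} = 0
G(17) = mex{0,0} = 1
G(18) = mex{1,1} = 0
G(19) = mex{0,0} = 1
G(20) = mex{1,1} = 0
G(21) = mex{0,0} = 1
G(22) = mex{1,1} = 0
G(23) = mex{0,0} = 1
G_C(23) = 1.
Combined Grundy value = 2 ⊕ 2 ⊕ 1 = 1.

1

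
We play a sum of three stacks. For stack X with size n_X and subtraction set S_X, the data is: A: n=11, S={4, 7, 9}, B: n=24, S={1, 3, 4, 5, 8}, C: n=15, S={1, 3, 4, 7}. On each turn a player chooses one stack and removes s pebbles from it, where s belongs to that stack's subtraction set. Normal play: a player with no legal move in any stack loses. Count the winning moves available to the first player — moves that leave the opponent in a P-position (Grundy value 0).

Stack A, S = {4, 7, 9}:
n :  0  1  2  3  4  5  6  7  8  9 10 11
G :  0  0  0  0  1  1  1  1  2  2  2  2
G_A(11) = 2.
Stack B, S = {1, 3, 4, 5, 8}:
n :  0  1  2  3  4  5  6  7  8  9 10 11 12 13 14 15 16 17 18 19 20 21 22 23 24
G :  0  1  0  1  2  3  2  3  4  0  1  0  1  2  3  2  3  4  0  1  0  1  2  3  2
G_B(24) = 2.
Stack C, S = {1, 3, 4, 7}:
n :  0  1  2  3  4  5  6  7  8  9 10 11 12 13 14 15
G :  0  1  0  1  2  3  2  3  0  1  0  1  2  3  2  3
G_C(15) = 3.
Combined Grundy value = 2 ⊕ 2 ⊕ 3 = 3.
A winning move leaves total XOR = 0, i.e. changes one component's Grundy value g to g ⊕ X where X is the current total.
Stack A: need g' = 2⊕3 = 1. Options: 11−4→G=1, 11−7→G=1, 11−9→G=0. Hits: 2.
Stack B: need g' = 2⊕3 = 1. Options: 24−1→G=3, 24−3→G=1, 24−4→G=0, 24−5→G=1, 24−8→G=3. Hits: 2.
Stack C: need g' = 3⊕3 = 0. Options: 15−1→G=2, 15−3→G=2, 15−4→G=1, 15−7→G=0. Hits: 1.

5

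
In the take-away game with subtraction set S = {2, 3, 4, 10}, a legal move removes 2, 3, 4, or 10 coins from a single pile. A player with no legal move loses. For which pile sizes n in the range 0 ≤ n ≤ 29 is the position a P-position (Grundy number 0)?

0, 1, 6, 7, 12, 13, 18, 19, 24, 25

G(0) = 0
G(1) = mex{} = 0
G(2) = mex{0} = 1
G(3) = mex{0,0} = 1
G(4) = mex{1,0,0} = 2
G(5) = mex{1,1,0} = 2
G(6) = mex{2,1,1} = 0
G(7) = mex{2,2,1} = 0
G(8) = mex{0,2,2} = 1
G(9) = mex{0,0,2} = 1
G(10) = mex{1,0,0,0} = 2
G(11) = mex{1,1,0,0} = 2
G(12) = mex{2,1,1,1} = 0
G(13) = mex{2,2,1,1} = 0
G(14) = mex{0,2,2,2} = 1
G(15) = mex{0,0,2,2} = 1
G(16) = mex{1,0,0,0} = 2
G(17) = mex{1,1,0,0} = 2
G(18) = mex{2,1,1,1} = 0
G(19) = mex{2,2,1,1} = 0
G(20) = mex{0,2,2,2} = 1
G(21) = mex{0,0,2,2} = 1
G(22) = mex{1,0,0,0} = 2
G(23) = mex{1,1,0,0} = 2
G(24) = mex{2,1,1,1} = 0
G(25) = mex{2,2,1,1} = 0
G(26) = mex{0,2,2,2} = 1
G(27) = mex{0,0,2,2} = 1
G(28) = mex{1,0,0,0} = 2
G(29) = mex{1,1,0,0} = 2
P-positions are exactly the n with G(n) = 0.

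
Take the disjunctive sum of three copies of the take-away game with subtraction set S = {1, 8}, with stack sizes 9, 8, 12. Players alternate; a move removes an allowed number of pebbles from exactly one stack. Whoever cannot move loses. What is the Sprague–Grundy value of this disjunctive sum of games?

All stacks use S = {1, 8}:
G(0) = 0
G(1) = mex{0} = 1
G(2) = mex{1} = 0
G(3) = mex{0} = 1
G(4) = mex{1} = 0
G(5) = mex{0} = 1
G(6) = mex{1} = 0
G(7) = mex{0} = 1
G(8) = mex{1,0} = 2
G(9) = mex{2,1} = 0
G(10) = mex{0,0} = 1
G(11) = mex{1,1} = 0
G(12) = mex{0,0} = 1
Stack A: G(9) = 0.
Stack B: G(8) = 2.
Stack C: G(12) = 1.
Combined Grundy value = 0 ⊕ 2 ⊕ 1 = 3.

3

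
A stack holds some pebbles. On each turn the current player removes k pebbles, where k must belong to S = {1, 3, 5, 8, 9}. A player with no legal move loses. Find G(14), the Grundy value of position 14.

2

n :  0  1  2  3  4  5  6  7  8  9 10 11 12 13 14
G :  0  1  0  1  0  1  0  1  2  3  2  3  2  3  2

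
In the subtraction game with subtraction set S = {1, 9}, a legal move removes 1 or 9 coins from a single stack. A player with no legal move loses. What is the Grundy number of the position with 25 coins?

n :  0  1  2  3  4  5  6  7  8  9 10 11 12 13 14 15 16 17 18 19 20 21 22 23 24 25
G :  0  1  0  1  0  1  0  1  0  1  0  1  0  1  0  1  0  1  0  1  0  1  0  1  0  1

1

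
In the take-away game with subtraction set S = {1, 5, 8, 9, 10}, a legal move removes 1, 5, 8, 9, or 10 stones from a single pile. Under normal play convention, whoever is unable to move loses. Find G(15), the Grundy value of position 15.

3

G(0) = 0
G(1) = mex{0} = 1
G(2) = mex{1} = 0
G(3) = mex{0} = 1
G(4) = mex{1} = 0
G(5) = mex{0,0} = 1
G(6) = mex{1,1} = 0
G(7) = mex{0,0} = 1
G(8) = mex{1,1,0} = 2
G(9) = mex{2,0,1,0} = 3
G(10) = mex{3,1,0,1,0} = 2
G(11) = mex{2,0,1,0,1} = 3
G(12) = mex{3,1,0,1,0} = 2
G(13) = mex{2,2,1,0,1} = 3
G(14) = mex{3,3,0,1,0} = 2
G(15) = mex{2,2,1,0,1} = 3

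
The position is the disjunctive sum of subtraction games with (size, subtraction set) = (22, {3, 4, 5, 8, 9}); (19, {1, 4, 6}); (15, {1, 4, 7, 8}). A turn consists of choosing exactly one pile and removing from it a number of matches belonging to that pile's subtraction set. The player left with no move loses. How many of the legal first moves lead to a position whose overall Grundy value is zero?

0

Pile A, S = {3, 4, 5, 8, 9}:
G(0) = 0
G(1) = mex{} = 0
G(2) = mex{} = 0
G(3) = mex{0} = 1
G(4) = mex{0,0} = 1
G(5) = mex{0,0,0} = 1
G(6) = mex{1,0,0} = 2
G(7) = mex{1,1,0} = 2
G(8) = mex{1,1,1,0} = 2
G(9) = mex{2,1,1,0,0} = 3
G(10) = mex{2,2,1,0,0} = 3
G(11) = mex{2,2,2,1,0} = 3
G(12) = mex{3,2,2,1,1} = 0
G(13) = mex{3,3,2,1,1} = 0
G(14) = mex{3,3,3,2,1} = 0
G(15) = mex{0,3,3,2,2} = 1
G(16) = mex{0,0,3,2,2} = 1
G(17) = mex{0,0,0,3,2} = 1
G(18) = mex{1,0,0,3,3} = 2
G(19) = mex{1,1,0,3,3} = 2
G(20) = mex{1,1,1,0,3} = 2
G(21) = mex{2,1,1,0,0} = 3
G(22) = mex{2,2,1,0,0} = 3
G_A(22) = 3.
Pile B, S = {1, 4, 6}:
n :  0  1  2  3  4  5  6  7  8  9 10 11 12 13 14 15 16 17 18 19
G :  0  1  0  1  2  0  1  0  1  2  0  1  0  1  2  0  1  0  1  2
G_B(19) = 2.
Pile C, S = {1, 4, 7, 8}:
G(0) = 0
G(1) = mex{0} = 1
G(2) = mex{1} = 0
G(3) = mex{0} = 1
G(4) = mex{1,0} = 2
G(5) = mex{2,1} = 0
G(6) = mex{0,0} = 1
G(7) = mex{1,1,0} = 2
G(8) = mex{2,2,1,0} = 3
G(9) = mex{3,0,0,1} = 2
G(10) = mex{2,1,1,0} = 3
G(11) = mex{3,2,2,1} = 0
G(12) = mex{0,3,0,2} = 1
G(13) = mex{1,2,1,0} = 3
G(14) = mex{3,3,2,1} = 0
G(15) = mex{0,0,3,2} = 1
G_C(15) = 1.
Combined Grundy value = 3 ⊕ 2 ⊕ 1 = 0.
A winning move leaves total XOR = 0, i.e. changes one component's Grundy value g to g ⊕ X where X is the current total.
Pile A: target g' = 3⊕0 = 3, but every legal move changes the Grundy value (mex property), so 0 moves.
Pile B: target g' = 2⊕0 = 2, but every legal move changes the Grundy value (mex property), so 0 moves.
Pile C: target g' = 1⊕0 = 1, but every legal move changes the Grundy value (mex property), so 0 moves.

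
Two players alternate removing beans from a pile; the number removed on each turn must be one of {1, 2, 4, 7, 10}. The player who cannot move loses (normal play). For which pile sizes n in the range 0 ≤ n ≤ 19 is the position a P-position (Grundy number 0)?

G(0) = 0
G(1) = mex{0} = 1
G(2) = mex{1,0} = 2
G(3) = mex{2,1} = 0
G(4) = mex{0,2,0} = 1
G(5) = mex{1,0,1} = 2
G(6) = mex{2,1,2} = 0
G(7) = mex{0,2,0,0} = 1
G(8) = mex{1,0,1,1} = 2
G(9) = mex{2,1,2,2} = 0
G(10) = mex{0,2,0,0,0} = 1
G(11) = mex{1,0,1,1,1} = 2
G(12) = mex{2,1,2,2,2} = 0
G(13) = mex{0,2,0,0,0} = 1
G(14) = mex{1,0,1,1,1} = 2
G(15) = mex{2,1,2,2,2} = 0
G(16) = mex{0,2,0,0,0} = 1
G(17) = mex{1,0,1,1,1} = 2
G(18) = mex{2,1,2,2,2} = 0
G(19) = mex{0,2,0,0,0} = 1
P-positions are exactly the n with G(n) = 0.

0, 3, 6, 9, 12, 15, 18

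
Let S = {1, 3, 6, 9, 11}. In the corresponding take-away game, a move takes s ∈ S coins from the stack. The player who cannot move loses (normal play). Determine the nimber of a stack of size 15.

G(0) = 0
G(1) = mex{0} = 1
G(2) = mex{1} = 0
G(3) = mex{0,0} = 1
G(4) = mex{1,1} = 0
G(5) = mex{0,0} = 1
G(6) = mex{1,1,0} = 2
G(7) = mex{2,0,1} = 3
G(8) = mex{3,1,0} = 2
G(9) = mex{2,2,1,0} = 3
G(10) = mex{3,3,0,1} = 2
G(11) = mex{2,2,1,0,0} = 3
G(12) = mex{3,3,2,1,1} = 0
G(13) = mex{0,2,3,0,0} = 1
G(14) = mex{1,3,2,1,1} = 0
G(15) = mex{0,0,3,2,0} = 1

1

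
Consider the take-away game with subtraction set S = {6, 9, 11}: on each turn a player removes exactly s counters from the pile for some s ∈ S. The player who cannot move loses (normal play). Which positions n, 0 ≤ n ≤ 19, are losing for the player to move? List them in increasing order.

n :  0  1  2  3  4  5  6  7  8  9 10 11 12 13 14 15 16 17 18 19
G :  0  0  0  0  0  0  1  1  1  1  1  1  2  2  2  2  2  0  0  0
P-positions are exactly the n with G(n) = 0.

0, 1, 2, 3, 4, 5, 17, 18, 19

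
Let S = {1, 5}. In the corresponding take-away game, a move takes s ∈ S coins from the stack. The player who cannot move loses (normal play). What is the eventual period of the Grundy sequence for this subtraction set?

2

G(0) = 0
G(1) = mex{0} = 1
G(2) = mex{1} = 0
G(3) = mex{0} = 1
G(4) = mex{1} = 0
G(5) = mex{0,0} = 1
G(6) = mex{1,1} = 0
G(7) = mex{0,0} = 1
G(8) = mex{1,1} = 0
G(9) = mex{0,0} = 1
G(10) = mex{1,1} = 0
G(11) = mex{0,0} = 1
G(12) = mex{1,1} = 0
G(13) = mex{0,0} = 1
G(14) = mex{1,1} = 0
G(n+2) = G(n) holds for n = 0,…,4 (a full window of length max(S) = 5), so the sequence is purely periodic with period 2.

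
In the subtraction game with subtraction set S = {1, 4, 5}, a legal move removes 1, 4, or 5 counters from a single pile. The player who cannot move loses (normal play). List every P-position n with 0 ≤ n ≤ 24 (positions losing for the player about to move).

0, 2, 8, 10, 16, 18, 24

G(0) = 0
G(1) = mex{0} = 1
G(2) = mex{1} = 0
G(3) = mex{0} = 1
G(4) = mex{1,0} = 2
G(5) = mex{2,1,0} = 3
G(6) = mex{3,0,1} = 2
G(7) = mex{2,1,0} = 3
G(8) = mex{3,2,1} = 0
G(9) = mex{0,3,2} = 1
G(10) = mex{1,2,3} = 0
G(11) = mex{0,3,2} = 1
G(12) = mex{1,0,3} = 2
G(13) = mex{2,1,0} = 3
G(14) = mex{3,0,1} = 2
G(15) = mex{2,1,0} = 3
G(16) = mex{3,2,1} = 0
G(17) = mex{0,3,2} = 1
G(18) = mex{1,2,3} = 0
G(19) = mex{0,3,2} = 1
G(20) = mex{1,0,3} = 2
G(21) = mex{2,1,0} = 3
G(22) = mex{3,0,1} = 2
G(23) = mex{2,1,0} = 3
G(24) = mex{3,2,1} = 0
P-positions are exactly the n with G(n) = 0.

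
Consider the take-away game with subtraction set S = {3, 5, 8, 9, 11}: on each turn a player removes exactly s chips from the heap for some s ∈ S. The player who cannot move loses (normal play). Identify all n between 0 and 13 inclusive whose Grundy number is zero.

0, 1, 2

n :  0  1  2  3  4  5  6  7  8  9 10 11 12 13
G :  0  0  0  1  1  1  2  2  2  3  3  3  4  4
P-positions are exactly the n with G(n) = 0.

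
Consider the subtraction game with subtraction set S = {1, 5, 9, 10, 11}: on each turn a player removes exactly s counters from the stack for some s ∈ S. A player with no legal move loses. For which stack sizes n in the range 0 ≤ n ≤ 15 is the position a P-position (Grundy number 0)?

n :  0  1  2  3  4  5  6  7  8  9 10 11 12 13 14 15
G :  0  1  0  1  0  1  0  1  0  1  2  3  2  3  2  3
P-positions are exactly the n with G(n) = 0.

0, 2, 4, 6, 8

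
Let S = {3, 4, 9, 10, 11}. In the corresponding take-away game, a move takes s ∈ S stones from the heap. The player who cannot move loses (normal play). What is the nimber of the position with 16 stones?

3

G(0) = 0
G(1) = mex{} = 0
G(2) = mex{} = 0
G(3) = mex{0} = 1
G(4) = mex{0,0} = 1
G(5) = mex{0,0} = 1
G(6) = mex{1,0} = 2
G(7) = mex{1,1} = 0
G(8) = mex{1,1} = 0
G(9) = mex{2,1,0} = 3
G(10) = mex{0,2,0,0} = 1
G(11) = mex{0,0,0,0,0} = 1
G(12) = mex{3,0,1,0,0} = 2
G(13) = mex{1,3,1,1,0} = 2
G(14) = mex{1,1,1,1,1} = 0
G(15) = mex{2,1,2,1,1} = 0
G(16) = mex{2,2,0,2,1} = 3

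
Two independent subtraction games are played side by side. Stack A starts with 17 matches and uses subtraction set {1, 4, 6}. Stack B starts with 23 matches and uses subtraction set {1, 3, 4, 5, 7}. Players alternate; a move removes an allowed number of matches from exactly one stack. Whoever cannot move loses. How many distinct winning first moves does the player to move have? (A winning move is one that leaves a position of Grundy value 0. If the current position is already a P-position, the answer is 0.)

2

Stack A, S = {1, 4, 6}:
G(0) = 0
G(1) = mex{0} = 1
G(2) = mex{1} = 0
G(3) = mex{0} = 1
G(4) = mex{1,0} = 2
G(5) = mex{2,1} = 0
G(6) = mex{0,0,0} = 1
G(7) = mex{1,1,1} = 0
G(8) = mex{0,2,0} = 1
G(9) = mex{1,0,1} = 2
G(10) = mex{2,1,2} = 0
G(11) = mex{0,0,0} = 1
G(12) = mex{1,1,1} = 0
G(13) = mex{0,2,0} = 1
G(14) = mex{1,0,1} = 2
G(15) = mex{2,1,2} = 0
G(16) = mex{0,0,0} = 1
G(17) = mex{1,1,1} = 0
G_A(17) = 0.
Stack B, S = {1, 3, 4, 5, 7}:
G(0) = 0
G(1) = mex{0} = 1
G(2) = mex{1} = 0
G(3) = mex{0,0} = 1
G(4) = mex{1,1,0} = 2
G(5) = mex{2,0,1,0} = 3
G(6) = mex{3,1,0,1} = 2
G(7) = mex{2,2,1,0,0} = 3
G(8) = mex{3,3,2,1,1} = 0
G(9) = mex{0,2,3,2,0} = 1
G(10) = mex{1,3,2,3,1} = 0
G(11) = mex{0,0,3,2,2} = 1
G(12) = mex{1,1,0,3,3} = 2
G(13) = mex{2,0,1,0,2} = 3
G(14) = mex{3,1,0,1,3} = 2
G(15) = mex{2,2,1,0,0} = 3
G(16) = mex{3,3,2,1,1} = 0
G(17) = mex{0,2,3,2,0} = 1
G(18) = mex{1,3,2,3,1} = 0
G(19) = mex{0,0,3,2,2} = 1
G(20) = mex{1,1,0,3,3} = 2
G(21) = mex{2,0,1,0,2} = 3
G(22) = mex{3,1,0,1,3} = 2
G(23) = mex{2,2,1,0,0} = 3
G_B(23) = 3.
Combined Grundy value = 0 ⊕ 3 = 3.
A winning move leaves total XOR = 0, i.e. changes one component's Grundy value g to g ⊕ X where X is the current total.
Stack A: need g' = 0⊕3 = 3. Options: 17−1→G=1, 17−4→G=1, 17−6→G=1. Hits: 0.
Stack B: need g' = 3⊕3 = 0. Options: 23−1→G=2, 23−3→G=2, 23−4→G=1, 23−5→G=0, 23−7→G=0. Hits: 2.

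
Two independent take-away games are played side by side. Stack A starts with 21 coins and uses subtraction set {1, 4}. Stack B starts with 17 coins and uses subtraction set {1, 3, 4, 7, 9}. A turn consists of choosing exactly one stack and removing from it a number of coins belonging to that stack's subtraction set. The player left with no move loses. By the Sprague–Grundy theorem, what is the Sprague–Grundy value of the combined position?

0

Stack A, S = {1, 4}:
n :  0  1  2  3  4  5  6  7  8  9 10 11 12 13 14 15 16 17 18 19 20 21
G :  0  1  0  1  2  0  1  0  1  2  0  1  0  1  2  0  1  0  1  2  0  1
G_A(21) = 1.
Stack B, S = {1, 3, 4, 7, 9}:
G(0) = 0
G(1) = mex{0} = 1
G(2) = mex{1} = 0
G(3) = mex{0,0} = 1
G(4) = mex{1,1,0} = 2
G(5) = mex{2,0,1} = 3
G(6) = mex{3,1,0} = 2
G(7) = mex{2,2,1,0} = 3
G(8) = mex{3,3,2,1} = 0
G(9) = mex{0,2,3,0,0} = 1
G(10) = mex{1,3,2,1,1} = 0
G(11) = mex{0,0,3,2,0} = 1
G(12) = mex{1,1,0,3,1} = 2
G(13) = mex{2,0,1,2,2} = 3
G(14) = mex{3,1,0,3,3} = 2
G(15) = mex{2,2,1,0,2} = 3
G(16) = mex{3,3,2,1,3} = 0
G(17) = mex{0,2,3,0,0} = 1
G_B(17) = 1.
Combined Grundy value = 1 ⊕ 1 = 0.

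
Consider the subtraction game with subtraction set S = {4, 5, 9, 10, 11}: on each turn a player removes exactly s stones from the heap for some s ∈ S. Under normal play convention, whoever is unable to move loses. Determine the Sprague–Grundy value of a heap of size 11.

2

n :  0  1  2  3  4  5  6  7  8  9 10 11
G :  0  0  0  0  1  1  1  1  2  2  2  2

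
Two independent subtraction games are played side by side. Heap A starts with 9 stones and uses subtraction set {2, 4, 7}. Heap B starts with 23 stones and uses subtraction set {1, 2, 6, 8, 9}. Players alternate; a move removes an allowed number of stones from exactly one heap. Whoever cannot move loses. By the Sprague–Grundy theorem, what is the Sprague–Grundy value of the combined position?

2

Heap A, S = {2, 4, 7}:
n : 0 1 2 3 4 5 6 7 8 9
G : 0 0 1 1 2 2 0 3 1 0
G_A(9) = 0.
Heap B, S = {1, 2, 6, 8, 9}:
G(0) = 0
G(1) = mex{0} = 1
G(2) = mex{1,0} = 2
G(3) = mex{2,1} = 0
G(4) = mex{0,2} = 1
G(5) = mex{1,0} = 2
G(6) = mex{2,1,0} = 3
G(7) = mex{3,2,1} = 0
G(8) = mex{0,3,2,0} = 1
G(9) = mex{1,0,0,1,0} = 2
G(10) = mex{2,1,1,2,1} = 0
G(11) = mex{0,2,2,0,2} = 1
G(12) = mex{1,0,3,1,0} = 2
G(13) = mex{2,1,0,2,1} = 3
G(14) = mex{3,2,1,3,2} = 0
G(15) = mex{0,3,2,0,3} = 1
G(16) = mex{1,0,0,1,0} = 2
G(17) = mex{2,1,1,2,1} = 0
G(18) = mex{0,2,2,0,2} = 1
G(19) = mex{1,0,3,1,0} = 2
G(20) = mex{2,1,0,2,1} = 3
G(21) = mex{3,2,1,3,2} = 0
G(22) = mex{0,3,2,0,3} = 1
G(23) = mex{1,0,0,1,0} = 2
G_B(23) = 2.
Combined Grundy value = 0 ⊕ 2 = 2.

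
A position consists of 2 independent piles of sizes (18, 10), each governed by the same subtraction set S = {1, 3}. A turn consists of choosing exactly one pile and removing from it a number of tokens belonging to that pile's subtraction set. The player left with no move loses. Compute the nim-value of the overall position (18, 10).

0

All piles use S = {1, 3}:
G(0) = 0
G(1) = mex{0} = 1
G(2) = mex{1} = 0
G(3) = mex{0,0} = 1
G(4) = mex{1,1} = 0
G(5) = mex{0,0} = 1
G(6) = mex{1,1} = 0
G(7) = mex{0,0} = 1
G(8) = mex{1,1} = 0
G(9) = mex{0,0} = 1
G(10) = mex{1,1} = 0
G(11) = mex{0,0} = 1
G(12) = mex{1,1} = 0
G(13) = mex{0,0} = 1
G(14) = mex{1,1} = 0
G(15) = mex{0,0} = 1
G(16) = mex{1,1} = 0
G(17) = mex{0,0} = 1
G(18) = mex{1,1} = 0
Pile A: G(18) = 0.
Pile B: G(10) = 0.
Combined Grundy value = 0 ⊕ 0 = 0.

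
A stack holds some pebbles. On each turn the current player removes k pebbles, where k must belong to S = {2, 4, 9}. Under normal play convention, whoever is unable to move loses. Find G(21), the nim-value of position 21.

n :  0  1  2  3  4  5  6  7  8  9 10 11 12 13 14 15 16 17 18 19 20 21
G :  0  0  1  1  2  2  0  0  1  1  2  2  0  0  1  1  2  2  0  0  1  1

1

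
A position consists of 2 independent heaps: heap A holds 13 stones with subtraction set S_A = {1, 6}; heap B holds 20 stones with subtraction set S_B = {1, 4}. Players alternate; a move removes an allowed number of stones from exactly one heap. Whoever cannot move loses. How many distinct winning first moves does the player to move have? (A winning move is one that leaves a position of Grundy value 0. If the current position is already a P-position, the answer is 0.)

Heap A, S = {1, 6}:
n :  0  1  2  3  4  5  6  7  8  9 10 11 12 13
G :  0  1  0  1  0  1  2  0  1  0  1  0  1  2
G_A(13) = 2.
Heap B, S = {1, 4}:
G(0) = 0
G(1) = mex{0} = 1
G(2) = mex{1} = 0
G(3) = mex{0} = 1
G(4) = mex{1,0} = 2
G(5) = mex{2,1} = 0
G(6) = mex{0,0} = 1
G(7) = mex{1,1} = 0
G(8) = mex{0,2} = 1
G(9) = mex{1,0} = 2
G(10) = mex{2,1} = 0
G(11) = mex{0,0} = 1
G(12) = mex{1,1} = 0
G(13) = mex{0,2} = 1
G(14) = mex{1,0} = 2
G(15) = mex{2,1} = 0
G(16) = mex{0,0} = 1
G(17) = mex{1,1} = 0
G(18) = mex{0,2} = 1
G(19) = mex{1,0} = 2
G(20) = mex{2,1} = 0
G_B(20) = 0.
Combined Grundy value = 2 ⊕ 0 = 2.
A winning move leaves total XOR = 0, i.e. changes one component's Grundy value g to g ⊕ X where X is the current total.
Heap A: need g' = 2⊕2 = 0. Options: 13−1→G=1, 13−6→G=0. Hits: 1.
Heap B: need g' = 0⊕2 = 2. Options: 20−1→G=2, 20−4→G=1. Hits: 1.

2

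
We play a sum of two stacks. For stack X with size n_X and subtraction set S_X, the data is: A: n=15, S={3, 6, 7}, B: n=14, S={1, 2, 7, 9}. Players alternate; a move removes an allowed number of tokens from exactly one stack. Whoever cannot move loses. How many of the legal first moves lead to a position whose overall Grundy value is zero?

Stack A, S = {3, 6, 7}:
G(0) = 0
G(1) = mex{} = 0
G(2) = mex{} = 0
G(3) = mex{0} = 1
G(4) = mex{0} = 1
G(5) = mex{0} = 1
G(6) = mex{1,0} = 2
G(7) = mex{1,0,0} = 2
G(8) = mex{1,0,0} = 2
G(9) = mex{2,1,0} = 3
G(10) = mex{2,1,1} = 0
G(11) = mex{2,1,1} = 0
G(12) = mex{3,2,1} = 0
G(13) = mex{0,2,2} = 1
G(14) = mex{0,2,2} = 1
G(15) = mex{0,3,2} = 1
G_A(15) = 1.
Stack B, S = {1, 2, 7, 9}:
n :  0  1  2  3  4  5  6  7  8  9 10 11 12 13 14
G :  0  1  2  0  1  2  0  1  2  3  4  0  1  2  0
G_B(14) = 0.
Combined Grundy value = 1 ⊕ 0 = 1.
A winning move leaves total XOR = 0, i.e. changes one component's Grundy value g to g ⊕ X where X is the current total.
Stack A: need g' = 1⊕1 = 0. Options: 15−3→G=0, 15−6→G=3, 15−7→G=2. Hits: 1.
Stack B: need g' = 0⊕1 = 1. Options: 14−1→G=2, 14−2→G=1, 14−7→G=1, 14−9→G=2. Hits: 2.

3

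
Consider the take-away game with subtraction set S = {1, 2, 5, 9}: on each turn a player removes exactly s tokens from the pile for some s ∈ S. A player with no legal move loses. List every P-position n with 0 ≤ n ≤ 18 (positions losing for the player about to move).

0, 3, 6, 10, 13, 16

G(0) = 0
G(1) = mex{0} = 1
G(2) = mex{1,0} = 2
G(3) = mex{2,1} = 0
G(4) = mex{0,2} = 1
G(5) = mex{1,0,0} = 2
G(6) = mex{2,1,1} = 0
G(7) = mex{0,2,2} = 1
G(8) = mex{1,0,0} = 2
G(9) = mex{2,1,1,0} = 3
G(10) = mex{3,2,2,1} = 0
G(11) = mex{0,3,0,2} = 1
G(12) = mex{1,0,1,0} = 2
G(13) = mex{2,1,2,1} = 0
G(14) = mex{0,2,3,2} = 1
G(15) = mex{1,0,0,0} = 2
G(16) = mex{2,1,1,1} = 0
G(17) = mex{0,2,2,2} = 1
G(18) = mex{1,0,0,3} = 2
P-positions are exactly the n with G(n) = 0.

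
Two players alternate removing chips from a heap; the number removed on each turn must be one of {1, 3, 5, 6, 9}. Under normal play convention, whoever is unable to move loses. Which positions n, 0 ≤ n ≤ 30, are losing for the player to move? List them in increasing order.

n :  0  1  2  3  4  5  6  7  8  9 10 11 12 13 14 15 16 17 18 19 20 21 22 23 24 25 26 27 28 29 30
G :  0  1  0  1  0  1  2  3  2  3  2  3  0  1  0  1  0  1  2  3  2  3  2  3  0  1  0  1  0  1  2
P-positions are exactly the n with G(n) = 0.

0, 2, 4, 12, 14, 16, 24, 26, 28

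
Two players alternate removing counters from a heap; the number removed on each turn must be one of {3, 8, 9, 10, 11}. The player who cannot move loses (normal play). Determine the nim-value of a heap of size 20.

n :  0  1  2  3  4  5  6  7  8  9 10 11 12 13 14 15 16 17 18 19 20
G :  0  0  0  1  1  1  0  0  2  1  1  3  2  2  2  3  3  3  4  0  0

0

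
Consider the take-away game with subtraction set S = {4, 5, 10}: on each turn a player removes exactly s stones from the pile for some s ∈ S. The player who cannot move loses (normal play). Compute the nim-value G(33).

G(0) = 0
G(1) = mex{} = 0
G(2) = mex{} = 0
G(3) = mex{} = 0
G(4) = mex{0} = 1
G(5) = mex{0,0} = 1
G(6) = mex{0,0} = 1
G(7) = mex{0,0} = 1
G(8) = mex{1,0} = 2
G(9) = mex{1,1} = 0
G(10) = mex{1,1,0} = 2
G(11) = mex{1,1,0} = 2
G(12) = mex{2,1,0} = 3
G(13) = mex{0,2,0} = 1
G(14) = mex{2,0,1} = 3
G(15) = mex{2,2,1} = 0
G(16) = mex{3,2,1} = 0
G(17) = mex{1,3,1} = 0
G(18) = mex{3,1,2} = 0
G(19) = mex{0,3,0} = 1
G(20) = mex{0,0,2} = 1
G(21) = mex{0,0,2} = 1
G(22) = mex{0,0,3} = 1
G(23) = mex{1,0,1} = 2
G(24) = mex{1,1,3} = 0
G(25) = mex{1,1,0} = 2
G(26) = mex{1,1,0} = 2
G(27) = mex{2,1,0} = 3
G(28) = mex{0,2,0} = 1
G(29) = mex{2,0,1} = 3
G(30) = mex{2,2,1} = 0
G(31) = mex{3,2,1} = 0
G(32) = mex{1,3,1} = 0
G(33) = mex{3,1,2} = 0

0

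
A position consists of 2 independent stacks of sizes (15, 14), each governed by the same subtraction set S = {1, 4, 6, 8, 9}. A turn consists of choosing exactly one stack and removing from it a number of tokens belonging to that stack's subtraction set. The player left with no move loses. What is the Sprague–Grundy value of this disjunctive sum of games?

1

All stacks use S = {1, 4, 6, 8, 9}:
n :  0  1  2  3  4  5  6  7  8  9 10 11 12 13 14 15
G :  0  1  0  1  2  0  1  0  1  2  3  2  0  1  2  3
Stack A: G(15) = 3.
Stack B: G(14) = 2.
Combined Grundy value = 3 ⊕ 2 = 1.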